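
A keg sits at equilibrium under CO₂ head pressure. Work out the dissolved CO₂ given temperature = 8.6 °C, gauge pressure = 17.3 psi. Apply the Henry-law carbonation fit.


vols = (P + 14.695)·(0.01821 + 0.09011·e^(−0.04·T))
vols = (17.3 + 14.695)·(0.01821 + 0.09011·e^(−0.04·8.6))

2.6265 volumes


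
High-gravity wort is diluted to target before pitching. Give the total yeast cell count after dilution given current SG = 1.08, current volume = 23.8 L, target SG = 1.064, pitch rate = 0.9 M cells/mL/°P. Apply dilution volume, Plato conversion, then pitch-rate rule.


V_w = V·((SG_c−1)/(SG_t−1)−1);  °P = 259 − 259/SG_t;  cells = rate·(V+V_w)·°P
V_w = 23.8·((1.08−1)/(1.064−1)−1) = 5.9500
V_final = 23.8 + 5.9500 = 29.7500
°P = 259 − 259/1.064 = 15.5789
cells = 0.9·29.7500·15.5789

417.1263 billion cells


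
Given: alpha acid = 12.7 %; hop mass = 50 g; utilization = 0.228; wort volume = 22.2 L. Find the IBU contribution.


IBU = (α/100)·mass·U·1000 / V
IBU = (12.7/100)·50·0.228·1000 / 22.2

65.2162 IBU


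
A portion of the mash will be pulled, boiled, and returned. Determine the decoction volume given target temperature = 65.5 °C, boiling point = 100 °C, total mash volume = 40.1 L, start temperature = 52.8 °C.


V_dec = V_total·(T_target − T_start)/(T_boil − T_start)
V_dec = 40.1·(65.5 − 52.8)/(100 − 52.8)

10.7896 L


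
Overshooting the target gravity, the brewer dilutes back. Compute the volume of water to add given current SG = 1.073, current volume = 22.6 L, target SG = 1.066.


V_water = V·((SG_curr − 1)/(SG_target − 1) − 1)
V_water = 22.6·((1.073 − 1)/(1.066 − 1) − 1)

2.3970 L


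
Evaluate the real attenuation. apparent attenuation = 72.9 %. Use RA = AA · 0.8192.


RA = 72.9 · 0.8192

59.7197 %


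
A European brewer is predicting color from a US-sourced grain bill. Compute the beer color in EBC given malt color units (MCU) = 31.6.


SRM = 1.4922·MCU^0.6859;  EBC = SRM·1.97
SRM = 1.4922·31.6^0.6859 = 15.9390
EBC = 15.9390·1.97

31.3999 EBC


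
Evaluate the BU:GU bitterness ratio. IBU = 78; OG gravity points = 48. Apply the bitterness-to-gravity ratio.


BU:GU = IBU / OG_points
BU:GU = 78 / 48

1.6250


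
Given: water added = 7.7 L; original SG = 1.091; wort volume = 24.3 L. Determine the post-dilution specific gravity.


SG_new = 1 + (SG_old − 1)·V_old/(V_old + V_water)
pts = (1.091 − 1)·1000·24.3/(24.3 + 7.7) = 69.1031
SG_new = 1 + 69.1031/1000

1.0691


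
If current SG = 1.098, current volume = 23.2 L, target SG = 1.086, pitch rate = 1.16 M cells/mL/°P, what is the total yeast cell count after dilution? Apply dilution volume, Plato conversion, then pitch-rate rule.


V_w = V·((SG_c−1)/(SG_t−1)−1);  °P = 259 − 259/SG_t;  cells = rate·(V+V_w)·°P
V_w = 23.2·((1.098−1)/(1.086−1)−1) = 3.2372
V_final = 23.2 + 3.2372 = 26.4372
°P = 259 − 259/1.086 = 20.5101
cells = 1.16·26.4372·20.5101

628.9875 billion cells


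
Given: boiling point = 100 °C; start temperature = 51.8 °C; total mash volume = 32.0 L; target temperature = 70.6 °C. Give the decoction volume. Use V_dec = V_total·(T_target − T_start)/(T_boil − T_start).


V_dec = 32.0·(70.6 − 51.8)/(100 − 51.8)

12.4813 L


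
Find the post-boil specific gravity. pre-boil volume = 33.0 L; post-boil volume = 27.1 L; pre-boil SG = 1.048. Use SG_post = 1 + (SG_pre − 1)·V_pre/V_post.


pts_pre = (1.048 − 1)·1000 = 48.0000
pts_post = 48.0000·33.0/27.1 = 58.4502
SG_post = 1 + 58.4502/1000

1.0585


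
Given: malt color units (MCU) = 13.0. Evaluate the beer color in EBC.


SRM = 1.4922·MCU^0.6859;  EBC = SRM·1.97
SRM = 1.4922·13.0^0.6859 = 8.6672
EBC = 8.6672·1.97

17.0745 EBC


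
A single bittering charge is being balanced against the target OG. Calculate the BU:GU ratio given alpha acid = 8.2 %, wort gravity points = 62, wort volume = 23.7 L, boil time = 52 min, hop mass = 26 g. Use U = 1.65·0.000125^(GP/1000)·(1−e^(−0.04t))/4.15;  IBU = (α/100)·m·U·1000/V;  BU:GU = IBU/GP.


U = 1.65·0.000125^(62/1000)·(1−e^(−0.04·52))/4.15 = 0.1993
IBU = (8.2/100)·26·0.1993·1000/23.7 = 17.9278
BU:GU = 17.9278/62

0.2892


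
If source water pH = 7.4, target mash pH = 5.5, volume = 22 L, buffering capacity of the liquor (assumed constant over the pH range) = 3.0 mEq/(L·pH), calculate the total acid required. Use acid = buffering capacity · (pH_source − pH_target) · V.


acid = 3.0 · (7.4 − 5.5) · 22

125.4000 mEq


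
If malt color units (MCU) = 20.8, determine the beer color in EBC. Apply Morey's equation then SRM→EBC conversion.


SRM = 1.4922·MCU^0.6859;  EBC = SRM·1.97
SRM = 1.4922·20.8^0.6859 = 11.9643
EBC = 11.9643·1.97

23.5696 EBC


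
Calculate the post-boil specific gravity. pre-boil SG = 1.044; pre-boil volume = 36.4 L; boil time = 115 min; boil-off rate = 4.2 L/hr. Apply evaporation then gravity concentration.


V_post = V_pre − rate·(t/60);  SG_post = 1 + (SG_pre−1)·V_pre/V_post
V_post = 36.4 − 4.2·(115/60) = 28.3500
SG_post = 1 + (1.044 − 1)·36.4/28.3500

1.0565


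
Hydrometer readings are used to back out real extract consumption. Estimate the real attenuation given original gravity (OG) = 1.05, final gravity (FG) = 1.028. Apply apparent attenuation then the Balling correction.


AA = (OG−FG)/(OG−1)·100;  RA = AA·0.8192
AA = (1.05 − 1.028)/(1.05 − 1)·100 = 44.0000
RA = 44.0000·0.8192

36.0448 %


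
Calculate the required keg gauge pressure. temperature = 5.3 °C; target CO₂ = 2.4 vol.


psi = vols/(0.01821 + 0.09011·e^(−0.04·T)) − 14.695
psi = 2.4/(0.01821 + 0.09011·e^(−0.04·5.3)) − 14.695

11.6480 psi


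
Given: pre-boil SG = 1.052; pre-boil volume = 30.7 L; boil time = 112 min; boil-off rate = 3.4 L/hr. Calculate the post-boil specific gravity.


V_post = V_pre − rate·(t/60);  SG_post = 1 + (SG_pre−1)·V_pre/V_post
V_post = 30.7 − 3.4·(112/60) = 24.3533
SG_post = 1 + (1.052 − 1)·30.7/24.3533

1.0656


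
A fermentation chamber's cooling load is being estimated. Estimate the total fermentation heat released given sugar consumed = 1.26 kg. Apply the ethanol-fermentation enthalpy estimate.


Q = m_sugar · 590 kJ/kg
Q = 1.26 · 590

743.4000 kJ


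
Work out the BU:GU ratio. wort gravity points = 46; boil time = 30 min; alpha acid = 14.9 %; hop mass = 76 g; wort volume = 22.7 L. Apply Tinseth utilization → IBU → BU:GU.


U = 1.65·0.000125^(GP/1000)·(1−e^(−0.04t))/4.15;  IBU = (α/100)·m·U·1000/V;  BU:GU = IBU/GP
U = 1.65·0.000125^(46/1000)·(1−e^(−0.04·30))/4.15 = 0.1838
IBU = (14.9/100)·76·0.1838·1000/22.7 = 91.6694
BU:GU = 91.6694/46

1.9928


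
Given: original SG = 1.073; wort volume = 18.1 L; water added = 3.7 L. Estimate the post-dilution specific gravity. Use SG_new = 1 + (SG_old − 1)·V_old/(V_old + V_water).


pts = (1.073 − 1)·1000·18.1/(18.1 + 3.7) = 60.6101
SG_new = 1 + 60.6101/1000

1.0606


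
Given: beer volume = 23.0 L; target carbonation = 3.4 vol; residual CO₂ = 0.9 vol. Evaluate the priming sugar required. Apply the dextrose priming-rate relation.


sugar = (target − residual)·4.0·V
sugar = (3.4 − 0.9)·4.0·23.0

230.0000 g


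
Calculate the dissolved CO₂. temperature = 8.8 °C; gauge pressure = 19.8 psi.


vols = (P + 14.695)·(0.01821 + 0.09011·e^(−0.04·T))
vols = (19.8 + 14.695)·(0.01821 + 0.09011·e^(−0.04·8.8))

2.8142 volumes


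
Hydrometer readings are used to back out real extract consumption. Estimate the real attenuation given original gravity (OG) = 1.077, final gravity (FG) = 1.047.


AA = (OG−FG)/(OG−1)·100;  RA = AA·0.8192
AA = (1.077 − 1.047)/(1.077 − 1)·100 = 38.9610
RA = 38.9610·0.8192

31.9169 %


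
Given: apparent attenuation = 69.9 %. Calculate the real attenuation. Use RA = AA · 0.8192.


RA = 69.9 · 0.8192

57.2621 %


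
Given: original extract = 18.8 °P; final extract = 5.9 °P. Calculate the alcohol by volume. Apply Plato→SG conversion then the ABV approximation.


SG = 259/(259 − P);  ABV = (OG − FG)·131.25
OG = 259/(259 − 18.8) = 1.0783
FG = 259/(259 − 5.9) = 1.0233
ABV = (1.0783 − 1.0233)·131.25

7.2131 % ABV


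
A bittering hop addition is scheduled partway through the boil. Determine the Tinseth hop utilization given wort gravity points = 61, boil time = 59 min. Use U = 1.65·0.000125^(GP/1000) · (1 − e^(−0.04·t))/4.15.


bigness = 1.65·0.000125^(61/1000) = 0.9537
boil_factor = (1 − e^(−0.04·59))/4.15 = 0.2182
U = 0.9537 · 0.2182

0.2081


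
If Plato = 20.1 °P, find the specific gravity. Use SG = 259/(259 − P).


SG = 259/(259 − 20.1)

1.0841


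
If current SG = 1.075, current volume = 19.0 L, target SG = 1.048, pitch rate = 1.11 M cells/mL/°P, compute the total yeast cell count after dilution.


V_w = V·((SG_c−1)/(SG_t−1)−1);  °P = 259 − 259/SG_t;  cells = rate·(V+V_w)·°P
V_w = 19.0·((1.075−1)/(1.048−1)−1) = 10.6875
V_final = 19.0 + 10.6875 = 29.6875
°P = 259 − 259/1.048 = 11.8626
cells = 1.11·29.6875·11.8626

390.9096 billion cells


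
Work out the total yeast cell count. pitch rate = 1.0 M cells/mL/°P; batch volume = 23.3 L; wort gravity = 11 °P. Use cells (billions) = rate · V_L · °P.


cells = 1.0 · 23.3 · 11

256.3000 billion cells


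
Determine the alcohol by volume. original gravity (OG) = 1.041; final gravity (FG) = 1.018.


ABV = (OG − FG) · 131.25
ABV = (1.041 − 1.018) · 131.25

3.0187 % ABV


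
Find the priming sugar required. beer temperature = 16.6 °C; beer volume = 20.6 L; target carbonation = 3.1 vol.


residual = 14.695·(0.01821 + 0.09011·e^(−0.04·T));  sugar = (target − residual)·4.0·V
residual = 14.695·(0.01821 + 0.09011·e^(−0.04·16.6)) = 0.9493
sugar = (3.1 − 0.9493)·4.0·20.6

177.2209 g


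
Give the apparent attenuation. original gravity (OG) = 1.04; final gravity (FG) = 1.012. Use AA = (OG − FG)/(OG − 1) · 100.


AA = (1.04 − 1.012)/(1.04 − 1) · 100

70.0000 %


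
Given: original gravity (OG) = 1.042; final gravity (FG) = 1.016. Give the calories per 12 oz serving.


ABW = (OG−FG)·131.25·0.79/FG;  °P = 259 − 259/SG (for OG→OE and FG→AE);  RE = 0.1808·OE + 0.8192·AE;  Cal = (6.9·ABW + 4·(RE−0.1))·FG·3.55
ABW = (1.042 − 1.016)·131.25·0.79/1.016 = 2.6534
OE = 259 − 259/1.042 = 10.4395 °P
AE = 259 − 259/1.016 = 4.0787 °P
RE = 0.1808·10.4395 + 0.8192·4.0787 = 5.2288 °P
Cal = (6.9·2.6534 + 4·(5.2288−0.1))·1.016·3.55

140.0293 kcal


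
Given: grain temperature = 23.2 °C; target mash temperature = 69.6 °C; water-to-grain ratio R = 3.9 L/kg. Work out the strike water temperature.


T_strike = (0.41/R)·(T_mash − T_grain) + T_mash
T_strike = (0.41/3.9)·(69.6 − 23.2) + 69.6

74.4779 °C


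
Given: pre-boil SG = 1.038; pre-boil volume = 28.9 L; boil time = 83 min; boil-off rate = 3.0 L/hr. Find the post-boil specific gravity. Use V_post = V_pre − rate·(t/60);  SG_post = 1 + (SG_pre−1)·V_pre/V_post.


V_post = 28.9 − 3.0·(83/60) = 24.7500
SG_post = 1 + (1.038 − 1)·28.9/24.7500

1.0444


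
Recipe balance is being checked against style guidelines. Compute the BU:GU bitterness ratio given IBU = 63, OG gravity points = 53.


BU:GU = IBU / OG_points
BU:GU = 63 / 53

1.1887


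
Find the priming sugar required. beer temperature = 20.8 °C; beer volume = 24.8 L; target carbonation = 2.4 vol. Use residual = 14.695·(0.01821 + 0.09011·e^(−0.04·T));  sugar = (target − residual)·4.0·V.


residual = 14.695·(0.01821 + 0.09011·e^(−0.04·20.8)) = 0.8438
sugar = (2.4 − 0.8438)·4.0·24.8

154.3707 g


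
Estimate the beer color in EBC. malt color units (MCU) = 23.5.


SRM = 1.4922·MCU^0.6859;  EBC = SRM·1.97
SRM = 1.4922·23.5^0.6859 = 13.0090
EBC = 13.0090·1.97

25.6276 EBC


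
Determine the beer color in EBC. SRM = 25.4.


EBC = SRM · 1.97
EBC = 25.4 · 1.97

50.0380 EBC


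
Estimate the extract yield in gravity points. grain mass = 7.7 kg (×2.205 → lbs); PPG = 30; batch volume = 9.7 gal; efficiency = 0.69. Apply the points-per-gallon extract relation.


points = lbs × PPG × eff / vol
lbs = 7.7 × 2.205 = 16.9785
points = 16.9785 × 30 × 0.69 / 9.7

36.2325 points


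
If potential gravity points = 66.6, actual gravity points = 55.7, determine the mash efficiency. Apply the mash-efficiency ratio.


efficiency = actual / potential × 100
efficiency = 55.7 / 66.6 × 100

83.6336 %


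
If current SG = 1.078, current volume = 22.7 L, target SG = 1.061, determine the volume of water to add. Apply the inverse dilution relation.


V_water = V·((SG_curr − 1)/(SG_target − 1) − 1)
V_water = 22.7·((1.078 − 1)/(1.061 − 1) − 1)

6.3262 L


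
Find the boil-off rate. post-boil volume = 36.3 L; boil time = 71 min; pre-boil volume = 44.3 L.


rate = (V_pre − V_post) / (t_min/60)
rate = (44.3 − 36.3) / (71/60)

6.7606 L/hr


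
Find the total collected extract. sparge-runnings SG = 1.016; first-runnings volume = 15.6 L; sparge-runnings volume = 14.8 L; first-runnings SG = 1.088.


total = Σ (SG_i − 1)·1000·V_i
first = (1.088 − 1)·1000·15.6 = 1372.8000
sparge = (1.016 − 1)·1000·14.8 = 236.8000
total = 1372.8000 + 236.8000

1609.6000 gravity·L


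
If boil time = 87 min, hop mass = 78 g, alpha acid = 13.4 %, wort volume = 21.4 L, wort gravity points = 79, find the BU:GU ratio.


U = 1.65·0.000125^(GP/1000)·(1−e^(−0.04t))/4.15;  IBU = (α/100)·m·U·1000/V;  BU:GU = IBU/GP
U = 1.65·0.000125^(79/1000)·(1−e^(−0.04·87))/4.15 = 0.1895
IBU = (13.4/100)·78·0.1895·1000/21.4 = 92.5310
BU:GU = 92.5310/79

1.1713


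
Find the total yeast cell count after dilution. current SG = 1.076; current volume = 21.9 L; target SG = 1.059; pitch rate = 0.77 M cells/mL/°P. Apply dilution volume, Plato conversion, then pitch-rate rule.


V_w = V·((SG_c−1)/(SG_t−1)−1);  °P = 259 − 259/SG_t;  cells = rate·(V+V_w)·°P
V_w = 21.9·((1.076−1)/(1.059−1)−1) = 6.3102
V_final = 21.9 + 6.3102 = 28.2102
°P = 259 − 259/1.059 = 14.4297
cells = 0.77·28.2102·14.4297

313.4384 billion cells


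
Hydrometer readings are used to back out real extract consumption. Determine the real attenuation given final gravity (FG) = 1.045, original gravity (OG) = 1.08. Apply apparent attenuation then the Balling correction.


AA = (OG−FG)/(OG−1)·100;  RA = AA·0.8192
AA = (1.08 − 1.045)/(1.08 − 1)·100 = 43.7500
RA = 43.7500·0.8192

35.8400 %


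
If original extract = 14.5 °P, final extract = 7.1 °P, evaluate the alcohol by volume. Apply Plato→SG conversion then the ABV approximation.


SG = 259/(259 − P);  ABV = (OG − FG)·131.25
OG = 259/(259 − 14.5) = 1.0593
FG = 259/(259 − 7.1) = 1.0282
ABV = (1.0593 − 1.0282)·131.25

4.0844 % ABV


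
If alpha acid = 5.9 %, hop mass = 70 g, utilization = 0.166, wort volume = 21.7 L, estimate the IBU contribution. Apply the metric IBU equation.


IBU = (α/100)·mass·U·1000 / V
IBU = (5.9/100)·70·0.166·1000 / 21.7

31.5935 IBU


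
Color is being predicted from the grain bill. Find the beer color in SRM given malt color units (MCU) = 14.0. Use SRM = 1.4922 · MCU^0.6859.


SRM = 1.4922 · 14.0^0.6859

9.1192 SRM


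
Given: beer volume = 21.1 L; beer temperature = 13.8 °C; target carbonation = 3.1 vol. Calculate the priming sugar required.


residual = 14.695·(0.01821 + 0.09011·e^(−0.04·T));  sugar = (target − residual)·4.0·V
residual = 14.695·(0.01821 + 0.09011·e^(−0.04·13.8)) = 1.0300
sugar = (3.1 − 1.0300)·4.0·21.1

174.7040 g


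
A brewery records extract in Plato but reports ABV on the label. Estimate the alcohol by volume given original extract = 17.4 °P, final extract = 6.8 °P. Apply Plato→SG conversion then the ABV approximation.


SG = 259/(259 − P);  ABV = (OG − FG)·131.25
OG = 259/(259 − 17.4) = 1.0720
FG = 259/(259 − 6.8) = 1.0270
ABV = (1.0720 − 1.0270)·131.25

5.9137 % ABV


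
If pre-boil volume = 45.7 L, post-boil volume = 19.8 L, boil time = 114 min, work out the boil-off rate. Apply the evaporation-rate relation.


rate = (V_pre − V_post) / (t_min/60)
rate = (45.7 − 19.8) / (114/60)

13.6316 L/hr


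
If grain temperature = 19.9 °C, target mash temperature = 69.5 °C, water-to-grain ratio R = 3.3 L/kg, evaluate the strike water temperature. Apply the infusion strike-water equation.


T_strike = (0.41/R)·(T_mash − T_grain) + T_mash
T_strike = (0.41/3.3)·(69.5 − 19.9) + 69.5

75.6624 °C


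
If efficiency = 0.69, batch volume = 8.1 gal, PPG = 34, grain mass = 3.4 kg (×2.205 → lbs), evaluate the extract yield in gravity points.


points = lbs × PPG × eff / vol
lbs = 3.4 × 2.205 = 7.4970
points = 7.4970 × 34 × 0.69 / 8.1

21.7135 points


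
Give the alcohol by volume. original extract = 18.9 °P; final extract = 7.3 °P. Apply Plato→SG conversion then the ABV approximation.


SG = 259/(259 − P);  ABV = (OG − FG)·131.25
OG = 259/(259 − 18.9) = 1.0787
FG = 259/(259 − 7.3) = 1.0290
ABV = (1.0787 − 1.0290)·131.25

6.5250 % ABV


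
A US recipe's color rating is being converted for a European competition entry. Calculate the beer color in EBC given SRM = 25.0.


EBC = SRM · 1.97
EBC = 25.0 · 1.97

49.2500 EBC


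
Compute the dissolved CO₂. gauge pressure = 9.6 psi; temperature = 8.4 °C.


vols = (P + 14.695)·(0.01821 + 0.09011·e^(−0.04·T))
vols = (9.6 + 14.695)·(0.01821 + 0.09011·e^(−0.04·8.4))

2.0069 volumes


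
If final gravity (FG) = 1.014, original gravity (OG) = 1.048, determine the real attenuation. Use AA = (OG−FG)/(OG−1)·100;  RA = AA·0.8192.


AA = (1.048 − 1.014)/(1.048 − 1)·100 = 70.8333
RA = 70.8333·0.8192

58.0267 %


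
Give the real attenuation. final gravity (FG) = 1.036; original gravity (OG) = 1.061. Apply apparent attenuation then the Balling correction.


AA = (OG−FG)/(OG−1)·100;  RA = AA·0.8192
AA = (1.061 − 1.036)/(1.061 − 1)·100 = 40.9836
RA = 40.9836·0.8192

33.5738 %


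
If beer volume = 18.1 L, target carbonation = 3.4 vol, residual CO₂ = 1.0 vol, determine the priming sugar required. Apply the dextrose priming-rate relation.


sugar = (target − residual)·4.0·V
sugar = (3.4 − 1.0)·4.0·18.1

173.7600 g


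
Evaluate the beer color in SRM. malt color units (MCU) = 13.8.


SRM = 1.4922 · MCU^0.6859
SRM = 1.4922 · 13.8^0.6859

9.0296 SRM


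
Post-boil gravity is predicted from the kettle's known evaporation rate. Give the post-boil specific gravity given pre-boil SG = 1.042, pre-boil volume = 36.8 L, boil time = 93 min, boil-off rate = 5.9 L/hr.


V_post = V_pre − rate·(t/60);  SG_post = 1 + (SG_pre−1)·V_pre/V_post
V_post = 36.8 − 5.9·(93/60) = 27.6550
SG_post = 1 + (1.042 − 1)·36.8/27.6550

1.0559


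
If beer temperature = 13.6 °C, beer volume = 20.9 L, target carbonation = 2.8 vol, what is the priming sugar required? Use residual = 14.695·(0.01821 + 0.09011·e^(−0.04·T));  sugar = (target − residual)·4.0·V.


residual = 14.695·(0.01821 + 0.09011·e^(−0.04·13.6)) = 1.0362
sugar = (2.8 − 1.0362)·4.0·20.9

147.4561 g


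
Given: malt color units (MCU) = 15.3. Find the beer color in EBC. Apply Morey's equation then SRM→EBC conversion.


SRM = 1.4922·MCU^0.6859;  EBC = SRM·1.97
SRM = 1.4922·15.3^0.6859 = 9.6919
EBC = 9.6919·1.97

19.0930 EBC


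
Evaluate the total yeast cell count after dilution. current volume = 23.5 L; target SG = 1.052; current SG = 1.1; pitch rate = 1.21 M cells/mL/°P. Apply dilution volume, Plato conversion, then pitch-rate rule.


V_w = V·((SG_c−1)/(SG_t−1)−1);  °P = 259 − 259/SG_t;  cells = rate·(V+V_w)·°P
V_w = 23.5·((1.1−1)/(1.052−1)−1) = 21.6923
V_final = 23.5 + 21.6923 = 45.1923
°P = 259 − 259/1.052 = 12.8023
cells = 1.21·45.1923·12.8023

700.0632 billion cells


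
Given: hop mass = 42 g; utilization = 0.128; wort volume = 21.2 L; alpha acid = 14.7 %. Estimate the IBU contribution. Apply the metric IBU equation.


IBU = (α/100)·mass·U·1000 / V
IBU = (14.7/100)·42·0.128·1000 / 21.2

37.2770 IBU


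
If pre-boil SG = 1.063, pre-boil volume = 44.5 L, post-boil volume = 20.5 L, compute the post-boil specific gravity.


SG_post = 1 + (SG_pre − 1)·V_pre/V_post
pts_pre = (1.063 − 1)·1000 = 63.0000
pts_post = 63.0000·44.5/20.5 = 136.7561
SG_post = 1 + 136.7561/1000

1.1368


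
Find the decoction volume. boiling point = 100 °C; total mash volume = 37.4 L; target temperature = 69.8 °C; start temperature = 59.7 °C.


V_dec = V_total·(T_target − T_start)/(T_boil − T_start)
V_dec = 37.4·(69.8 − 59.7)/(100 − 59.7)

9.3732 L


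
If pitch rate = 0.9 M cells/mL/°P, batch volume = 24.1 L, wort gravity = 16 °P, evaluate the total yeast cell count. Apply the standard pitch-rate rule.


cells (billions) = rate · V_L · °P
cells = 0.9 · 24.1 · 16

347.0400 billion cells


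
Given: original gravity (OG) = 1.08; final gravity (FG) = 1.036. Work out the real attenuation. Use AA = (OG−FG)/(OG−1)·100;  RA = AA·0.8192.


AA = (1.08 − 1.036)/(1.08 − 1)·100 = 55.0000
RA = 55.0000·0.8192

45.0560 %


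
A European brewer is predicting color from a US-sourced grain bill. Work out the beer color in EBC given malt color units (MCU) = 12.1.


SRM = 1.4922·MCU^0.6859;  EBC = SRM·1.97
SRM = 1.4922·12.1^0.6859 = 8.2511
EBC = 8.2511·1.97

16.2546 EBC


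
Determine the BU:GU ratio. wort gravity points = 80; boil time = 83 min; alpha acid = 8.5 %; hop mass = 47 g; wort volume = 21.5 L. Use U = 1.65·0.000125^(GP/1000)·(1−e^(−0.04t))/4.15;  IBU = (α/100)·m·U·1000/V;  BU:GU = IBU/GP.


U = 1.65·0.000125^(80/1000)·(1−e^(−0.04·83))/4.15 = 0.1867
IBU = (8.5/100)·47·0.1867·1000/21.5 = 34.6957
BU:GU = 34.6957/80

0.4337


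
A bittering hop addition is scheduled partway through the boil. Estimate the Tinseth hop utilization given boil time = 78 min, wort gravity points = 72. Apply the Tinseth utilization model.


U = 1.65·0.000125^(GP/1000) · (1 − e^(−0.04·t))/4.15
bigness = 1.65·0.000125^(72/1000) = 0.8639
boil_factor = (1 − e^(−0.04·78))/4.15 = 0.2303
U = 0.8639 · 0.2303

0.1990


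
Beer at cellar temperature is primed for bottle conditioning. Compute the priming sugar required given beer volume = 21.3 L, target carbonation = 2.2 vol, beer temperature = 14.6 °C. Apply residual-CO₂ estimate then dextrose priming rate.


residual = 14.695·(0.01821 + 0.09011·e^(−0.04·T));  sugar = (target − residual)·4.0·V
residual = 14.695·(0.01821 + 0.09011·e^(−0.04·14.6)) = 1.0060
sugar = (2.2 − 1.0060)·4.0·21.3

101.7258 g


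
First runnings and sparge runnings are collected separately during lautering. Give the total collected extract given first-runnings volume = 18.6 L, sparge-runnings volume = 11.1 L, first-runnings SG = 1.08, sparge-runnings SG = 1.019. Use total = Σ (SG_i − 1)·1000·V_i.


first = (1.08 − 1)·1000·18.6 = 1488.0000
sparge = (1.019 − 1)·1000·11.1 = 210.9000
total = 1488.0000 + 210.9000

1698.9000 gravity·L


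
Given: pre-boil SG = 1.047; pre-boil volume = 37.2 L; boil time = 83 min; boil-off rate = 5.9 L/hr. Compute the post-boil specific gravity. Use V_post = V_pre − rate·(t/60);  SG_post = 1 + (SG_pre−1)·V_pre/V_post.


V_post = 37.2 − 5.9·(83/60) = 29.0383
SG_post = 1 + (1.047 − 1)·37.2/29.0383

1.0602


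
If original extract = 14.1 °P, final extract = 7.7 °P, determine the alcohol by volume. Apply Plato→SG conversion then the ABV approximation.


SG = 259/(259 − P);  ABV = (OG − FG)·131.25
OG = 259/(259 − 14.1) = 1.0576
FG = 259/(259 − 7.7) = 1.0306
ABV = (1.0576 − 1.0306)·131.25

3.5351 % ABV


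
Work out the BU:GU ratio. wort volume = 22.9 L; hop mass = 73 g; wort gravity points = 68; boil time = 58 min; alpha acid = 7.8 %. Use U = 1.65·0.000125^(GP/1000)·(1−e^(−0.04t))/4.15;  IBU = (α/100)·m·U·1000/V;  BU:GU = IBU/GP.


U = 1.65·0.000125^(68/1000)·(1−e^(−0.04·58))/4.15 = 0.1946
IBU = (7.8/100)·73·0.1946·1000/22.9 = 48.3819
BU:GU = 48.3819/68

0.7115


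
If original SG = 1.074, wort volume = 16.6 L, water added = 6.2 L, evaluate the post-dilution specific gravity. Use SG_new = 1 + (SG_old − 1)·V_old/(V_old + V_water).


pts = (1.074 − 1)·1000·16.6/(16.6 + 6.2) = 53.8772
SG_new = 1 + 53.8772/1000

1.0539


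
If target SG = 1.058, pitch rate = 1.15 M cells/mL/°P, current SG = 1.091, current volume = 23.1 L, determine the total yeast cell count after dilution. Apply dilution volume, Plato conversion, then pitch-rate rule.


V_w = V·((SG_c−1)/(SG_t−1)−1);  °P = 259 − 259/SG_t;  cells = rate·(V+V_w)·°P
V_w = 23.1·((1.091−1)/(1.058−1)−1) = 13.1431
V_final = 23.1 + 13.1431 = 36.2431
°P = 259 − 259/1.058 = 14.1985
cells = 1.15·36.2431·14.1985

591.7868 billion cells


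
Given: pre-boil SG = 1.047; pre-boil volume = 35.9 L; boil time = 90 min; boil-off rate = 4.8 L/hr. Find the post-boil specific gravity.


V_post = V_pre − rate·(t/60);  SG_post = 1 + (SG_pre−1)·V_pre/V_post
V_post = 35.9 − 4.8·(90/60) = 28.7000
SG_post = 1 + (1.047 − 1)·35.9/28.7000

1.0588


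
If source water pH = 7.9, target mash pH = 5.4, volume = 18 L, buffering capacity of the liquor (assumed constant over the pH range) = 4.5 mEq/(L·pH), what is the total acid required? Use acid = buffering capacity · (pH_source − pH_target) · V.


acid = 4.5 · (7.9 − 5.4) · 18

202.5000 mEq


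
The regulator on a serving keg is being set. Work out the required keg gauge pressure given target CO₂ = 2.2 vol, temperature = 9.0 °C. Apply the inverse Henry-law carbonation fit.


psi = vols/(0.01821 + 0.09011·e^(−0.04·T)) − 14.695
psi = 2.2/(0.01821 + 0.09011·e^(−0.04·9.0)) − 14.695

12.4395 psi


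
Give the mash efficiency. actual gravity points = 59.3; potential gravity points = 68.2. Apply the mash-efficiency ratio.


efficiency = actual / potential × 100
efficiency = 59.3 / 68.2 × 100

86.9501 %


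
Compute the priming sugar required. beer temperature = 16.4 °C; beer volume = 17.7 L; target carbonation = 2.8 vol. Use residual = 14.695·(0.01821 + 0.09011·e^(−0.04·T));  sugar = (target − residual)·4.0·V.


residual = 14.695·(0.01821 + 0.09011·e^(−0.04·16.4)) = 0.9547
sugar = (2.8 − 0.9547)·4.0·17.7

130.6447 g


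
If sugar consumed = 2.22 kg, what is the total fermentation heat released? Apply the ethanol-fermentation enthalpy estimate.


Q = m_sugar · 590 kJ/kg
Q = 2.22 · 590

1309.8000 kJ


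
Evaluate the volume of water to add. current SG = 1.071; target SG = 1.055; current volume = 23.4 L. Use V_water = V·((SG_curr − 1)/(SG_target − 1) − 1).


V_water = 23.4·((1.071 − 1)/(1.055 − 1) − 1)

6.8073 L


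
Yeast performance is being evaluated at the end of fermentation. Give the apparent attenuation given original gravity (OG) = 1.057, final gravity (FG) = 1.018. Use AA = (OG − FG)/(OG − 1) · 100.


AA = (1.057 − 1.018)/(1.057 − 1) · 100

68.4211 %


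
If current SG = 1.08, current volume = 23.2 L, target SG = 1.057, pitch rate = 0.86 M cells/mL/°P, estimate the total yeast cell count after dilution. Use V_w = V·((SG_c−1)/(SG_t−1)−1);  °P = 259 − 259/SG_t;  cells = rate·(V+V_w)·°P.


V_w = 23.2·((1.08−1)/(1.057−1)−1) = 9.3614
V_final = 23.2 + 9.3614 = 32.5614
°P = 259 − 259/1.057 = 13.9669
cells = 0.86·32.5614·13.9669

391.1121 billion cells


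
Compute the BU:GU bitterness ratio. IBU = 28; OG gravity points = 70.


BU:GU = IBU / OG_points
BU:GU = 28 / 70

0.4000


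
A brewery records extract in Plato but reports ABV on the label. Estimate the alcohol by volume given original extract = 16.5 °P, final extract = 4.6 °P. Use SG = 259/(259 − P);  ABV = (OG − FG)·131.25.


OG = 259/(259 − 16.5) = 1.0680
FG = 259/(259 − 4.6) = 1.0181
ABV = (1.0680 − 1.0181)·131.25

6.5572 % ABV


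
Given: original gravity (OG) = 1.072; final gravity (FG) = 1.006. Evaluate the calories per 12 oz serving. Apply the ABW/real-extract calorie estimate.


ABW = (OG−FG)·131.25·0.79/FG;  °P = 259 − 259/SG (for OG→OE and FG→AE);  RE = 0.1808·OE + 0.8192·AE;  Cal = (6.9·ABW + 4·(RE−0.1))·FG·3.55
ABW = (1.072 − 1.006)·131.25·0.79/1.006 = 6.8026
OE = 259 − 259/1.072 = 17.3955 °P
AE = 259 − 259/1.006 = 1.5447 °P
RE = 0.1808·17.3955 + 0.8192·1.5447 = 4.4106 °P
Cal = (6.9·6.8026 + 4·(4.4106−0.1))·1.006·3.55

229.2056 kcal


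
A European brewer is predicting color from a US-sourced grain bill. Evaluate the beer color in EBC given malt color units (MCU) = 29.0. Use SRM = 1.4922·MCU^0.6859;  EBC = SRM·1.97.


SRM = 1.4922·29.0^0.6859 = 15.0275
EBC = 15.0275·1.97

29.6041 EBC


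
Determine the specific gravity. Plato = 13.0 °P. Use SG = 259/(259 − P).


SG = 259/(259 − 13.0)

1.0528


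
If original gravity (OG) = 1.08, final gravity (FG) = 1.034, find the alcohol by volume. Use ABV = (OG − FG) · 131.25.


ABV = (1.08 − 1.034) · 131.25

6.0375 % ABV


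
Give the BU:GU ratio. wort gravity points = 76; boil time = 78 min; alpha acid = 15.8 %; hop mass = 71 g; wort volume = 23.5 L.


U = 1.65·0.000125^(GP/1000)·(1−e^(−0.04t))/4.15;  IBU = (α/100)·m·U·1000/V;  BU:GU = IBU/GP
U = 1.65·0.000125^(76/1000)·(1−e^(−0.04·78))/4.15 = 0.1919
IBU = (15.8/100)·71·0.1919·1000/23.5 = 91.6294
BU:GU = 91.6294/76

1.2057


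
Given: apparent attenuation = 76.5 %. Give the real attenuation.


RA = AA · 0.8192
RA = 76.5 · 0.8192

62.6688 %


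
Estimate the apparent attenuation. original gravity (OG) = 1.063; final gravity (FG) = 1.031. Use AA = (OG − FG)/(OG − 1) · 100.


AA = (1.063 − 1.031)/(1.063 − 1) · 100

50.7937 %


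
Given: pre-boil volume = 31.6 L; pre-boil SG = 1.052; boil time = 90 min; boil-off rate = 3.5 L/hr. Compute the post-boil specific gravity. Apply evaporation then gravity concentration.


V_post = V_pre − rate·(t/60);  SG_post = 1 + (SG_pre−1)·V_pre/V_post
V_post = 31.6 − 3.5·(90/60) = 26.3500
SG_post = 1 + (1.052 − 1)·31.6/26.3500

1.0624


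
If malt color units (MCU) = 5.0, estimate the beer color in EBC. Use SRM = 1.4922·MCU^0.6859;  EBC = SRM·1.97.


SRM = 1.4922·5.0^0.6859 = 4.5004
EBC = 4.5004·1.97

8.8658 EBC


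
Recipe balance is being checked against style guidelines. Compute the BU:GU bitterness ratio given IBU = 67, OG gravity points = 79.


BU:GU = IBU / OG_points
BU:GU = 67 / 79

0.8481


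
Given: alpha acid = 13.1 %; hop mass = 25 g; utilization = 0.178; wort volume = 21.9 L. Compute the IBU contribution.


IBU = (α/100)·mass·U·1000 / V
IBU = (13.1/100)·25·0.178·1000 / 21.9

26.6187 IBU


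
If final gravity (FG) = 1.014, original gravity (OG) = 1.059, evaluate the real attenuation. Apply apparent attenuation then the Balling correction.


AA = (OG−FG)/(OG−1)·100;  RA = AA·0.8192
AA = (1.059 − 1.014)/(1.059 − 1)·100 = 76.2712
RA = 76.2712·0.8192

62.4814 %


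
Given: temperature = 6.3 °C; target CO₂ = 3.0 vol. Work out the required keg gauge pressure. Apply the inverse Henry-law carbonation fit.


psi = vols/(0.01821 + 0.09011·e^(−0.04·T)) − 14.695
psi = 3.0/(0.01821 + 0.09011·e^(−0.04·6.3)) − 14.695

19.3003 psi


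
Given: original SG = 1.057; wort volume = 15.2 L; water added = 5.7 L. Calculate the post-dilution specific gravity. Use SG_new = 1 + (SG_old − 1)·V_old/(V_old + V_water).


pts = (1.057 − 1)·1000·15.2/(15.2 + 5.7) = 41.4545
SG_new = 1 + 41.4545/1000

1.0415


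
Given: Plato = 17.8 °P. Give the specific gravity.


SG = 259/(259 − P)
SG = 259/(259 − 17.8)

1.0738


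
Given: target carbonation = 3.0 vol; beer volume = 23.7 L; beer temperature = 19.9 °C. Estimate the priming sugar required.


residual = 14.695·(0.01821 + 0.09011·e^(−0.04·T));  sugar = (target − residual)·4.0·V
residual = 14.695·(0.01821 + 0.09011·e^(−0.04·19.9)) = 0.8650
sugar = (3.0 − 0.8650)·4.0·23.7

202.4011 g


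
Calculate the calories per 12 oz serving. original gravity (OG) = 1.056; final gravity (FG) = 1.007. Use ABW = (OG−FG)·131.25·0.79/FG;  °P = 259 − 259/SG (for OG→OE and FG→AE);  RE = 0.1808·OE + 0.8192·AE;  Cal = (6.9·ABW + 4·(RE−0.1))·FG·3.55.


ABW = (1.056 − 1.007)·131.25·0.79/1.007 = 5.0454
OE = 259 − 259/1.056 = 13.7348 °P
AE = 259 − 259/1.007 = 1.8004 °P
RE = 0.1808·13.7348 + 0.8192·1.8004 = 3.9581 °P
Cal = (6.9·5.0454 + 4·(3.9581−0.1))·1.007·3.55

179.6206 kcal


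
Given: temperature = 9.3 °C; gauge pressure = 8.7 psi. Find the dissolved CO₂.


vols = (P + 14.695)·(0.01821 + 0.09011·e^(−0.04·T))
vols = (8.7 + 14.695)·(0.01821 + 0.09011·e^(−0.04·9.3))

1.8793 volumes


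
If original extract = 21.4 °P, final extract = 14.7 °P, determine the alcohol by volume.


SG = 259/(259 − P);  ABV = (OG − FG)·131.25
OG = 259/(259 − 21.4) = 1.0901
FG = 259/(259 − 14.7) = 1.0602
ABV = (1.0901 − 1.0602)·131.25

3.9238 % ABV


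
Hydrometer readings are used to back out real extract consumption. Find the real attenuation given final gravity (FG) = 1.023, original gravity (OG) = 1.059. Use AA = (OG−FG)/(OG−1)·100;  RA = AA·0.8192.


AA = (1.059 − 1.023)/(1.059 − 1)·100 = 61.0169
RA = 61.0169·0.8192

49.9851 %


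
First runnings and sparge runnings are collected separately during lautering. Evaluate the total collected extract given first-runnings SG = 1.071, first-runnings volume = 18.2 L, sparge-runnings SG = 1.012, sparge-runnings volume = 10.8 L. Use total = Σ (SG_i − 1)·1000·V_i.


first = (1.071 − 1)·1000·18.2 = 1292.2000
sparge = (1.012 − 1)·1000·10.8 = 129.6000
total = 1292.2000 + 129.6000

1421.8000 gravity·L


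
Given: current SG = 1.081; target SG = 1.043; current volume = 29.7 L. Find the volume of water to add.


V_water = V·((SG_curr − 1)/(SG_target − 1) − 1)
V_water = 29.7·((1.081 − 1)/(1.043 − 1) − 1)

26.2465 L


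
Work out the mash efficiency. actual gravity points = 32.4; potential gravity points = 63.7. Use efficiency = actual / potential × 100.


efficiency = 32.4 / 63.7 × 100

50.8634 %


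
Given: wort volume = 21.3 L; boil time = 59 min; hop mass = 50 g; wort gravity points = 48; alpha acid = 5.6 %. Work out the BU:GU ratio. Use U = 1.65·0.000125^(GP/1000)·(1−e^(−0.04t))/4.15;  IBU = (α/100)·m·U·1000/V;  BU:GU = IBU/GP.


U = 1.65·0.000125^(48/1000)·(1−e^(−0.04·59))/4.15 = 0.2339
IBU = (5.6/100)·50·0.2339·1000/21.3 = 30.7463
BU:GU = 30.7463/48

0.6405


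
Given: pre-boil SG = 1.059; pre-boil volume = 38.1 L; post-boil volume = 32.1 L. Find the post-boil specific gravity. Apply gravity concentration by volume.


SG_post = 1 + (SG_pre − 1)·V_pre/V_post
pts_pre = (1.059 − 1)·1000 = 59.0000
pts_post = 59.0000·38.1/32.1 = 70.0280
SG_post = 1 + 70.0280/1000

1.0700


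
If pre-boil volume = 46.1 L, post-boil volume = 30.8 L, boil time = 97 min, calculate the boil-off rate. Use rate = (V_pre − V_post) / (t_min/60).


rate = (46.1 − 30.8) / (97/60)

9.4639 L/hr


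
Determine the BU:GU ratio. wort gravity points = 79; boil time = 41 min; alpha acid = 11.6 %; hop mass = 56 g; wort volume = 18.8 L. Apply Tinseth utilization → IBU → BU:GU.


U = 1.65·0.000125^(GP/1000)·(1−e^(−0.04t))/4.15;  IBU = (α/100)·m·U·1000/V;  BU:GU = IBU/GP
U = 1.65·0.000125^(79/1000)·(1−e^(−0.04·41))/4.15 = 0.1576
IBU = (11.6/100)·56·0.1576·1000/18.8 = 54.4410
BU:GU = 54.4410/79

0.6891


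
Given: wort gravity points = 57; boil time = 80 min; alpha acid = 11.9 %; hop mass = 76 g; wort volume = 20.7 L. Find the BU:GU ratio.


U = 1.65·0.000125^(GP/1000)·(1−e^(−0.04t))/4.15;  IBU = (α/100)·m·U·1000/V;  BU:GU = IBU/GP
U = 1.65·0.000125^(57/1000)·(1−e^(−0.04·80))/4.15 = 0.2285
IBU = (11.9/100)·76·0.2285·1000/20.7 = 99.8335
BU:GU = 99.8335/57

1.7515


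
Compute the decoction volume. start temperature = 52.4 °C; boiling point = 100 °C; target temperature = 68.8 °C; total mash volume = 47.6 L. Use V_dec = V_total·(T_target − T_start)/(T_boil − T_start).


V_dec = 47.6·(68.8 − 52.4)/(100 − 52.4)

16.4000 L


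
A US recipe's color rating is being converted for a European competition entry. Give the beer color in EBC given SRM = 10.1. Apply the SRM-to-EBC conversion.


EBC = SRM · 1.97
EBC = 10.1 · 1.97

19.8970 EBC


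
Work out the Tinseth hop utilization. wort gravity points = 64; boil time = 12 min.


U = 1.65·0.000125^(GP/1000) · (1 − e^(−0.04·t))/4.15
bigness = 1.65·0.000125^(64/1000) = 0.9283
boil_factor = (1 − e^(−0.04·12))/4.15 = 0.0919
U = 0.9283 · 0.0919

0.0853


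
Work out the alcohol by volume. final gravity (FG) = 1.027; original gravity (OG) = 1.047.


ABV = (OG − FG) · 131.25
ABV = (1.047 − 1.027) · 131.25

2.6250 % ABV


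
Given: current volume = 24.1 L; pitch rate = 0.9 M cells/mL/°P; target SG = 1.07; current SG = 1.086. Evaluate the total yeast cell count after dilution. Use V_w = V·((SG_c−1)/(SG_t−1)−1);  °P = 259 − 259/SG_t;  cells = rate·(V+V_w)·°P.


V_w = 24.1·((1.086−1)/(1.07−1)−1) = 5.5086
V_final = 24.1 + 5.5086 = 29.6086
°P = 259 − 259/1.07 = 16.9439
cells = 0.9·29.6086·16.9439

451.5169 billion cells


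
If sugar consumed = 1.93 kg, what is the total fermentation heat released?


Q = m_sugar · 590 kJ/kg
Q = 1.93 · 590

1138.7000 kJ


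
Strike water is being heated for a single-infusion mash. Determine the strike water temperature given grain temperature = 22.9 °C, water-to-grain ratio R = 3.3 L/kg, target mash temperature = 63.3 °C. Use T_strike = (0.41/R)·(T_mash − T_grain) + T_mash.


T_strike = (0.41/3.3)·(63.3 − 22.9) + 63.3

68.3194 °C


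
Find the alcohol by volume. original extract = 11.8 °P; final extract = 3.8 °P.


SG = 259/(259 − P);  ABV = (OG − FG)·131.25
OG = 259/(259 − 11.8) = 1.0477
FG = 259/(259 − 3.8) = 1.0149
ABV = (1.0477 − 1.0149)·131.25

4.3108 % ABV


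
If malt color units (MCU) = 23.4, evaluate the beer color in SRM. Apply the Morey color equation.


SRM = 1.4922 · MCU^0.6859
SRM = 1.4922 · 23.4^0.6859

12.9710 SRM


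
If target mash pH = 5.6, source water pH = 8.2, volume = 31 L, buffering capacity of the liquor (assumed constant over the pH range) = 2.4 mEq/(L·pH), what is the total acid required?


acid = buffering capacity · (pH_source − pH_target) · V
acid = 2.4 · (8.2 − 5.6) · 31

193.4400 mEq


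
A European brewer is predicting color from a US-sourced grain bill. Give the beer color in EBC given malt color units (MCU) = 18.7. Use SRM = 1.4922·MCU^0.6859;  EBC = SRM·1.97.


SRM = 1.4922·18.7^0.6859 = 11.1220
EBC = 11.1220·1.97

21.9104 EBC


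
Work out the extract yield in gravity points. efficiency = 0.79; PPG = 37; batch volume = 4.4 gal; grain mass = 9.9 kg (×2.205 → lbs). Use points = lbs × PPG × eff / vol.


lbs = 9.9 × 2.205 = 21.8295
points = 21.8295 × 37 × 0.79 / 4.4

145.0173 points


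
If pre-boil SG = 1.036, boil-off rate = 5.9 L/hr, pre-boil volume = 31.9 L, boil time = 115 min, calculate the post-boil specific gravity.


V_post = V_pre − rate·(t/60);  SG_post = 1 + (SG_pre−1)·V_pre/V_post
V_post = 31.9 − 5.9·(115/60) = 20.5917
SG_post = 1 + (1.036 − 1)·31.9/20.5917

1.0558


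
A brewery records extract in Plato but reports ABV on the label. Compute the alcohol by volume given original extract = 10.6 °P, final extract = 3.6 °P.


SG = 259/(259 − P);  ABV = (OG − FG)·131.25
OG = 259/(259 − 10.6) = 1.0427
FG = 259/(259 − 3.6) = 1.0141
ABV = (1.0427 − 1.0141)·131.25

3.7508 % ABV
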